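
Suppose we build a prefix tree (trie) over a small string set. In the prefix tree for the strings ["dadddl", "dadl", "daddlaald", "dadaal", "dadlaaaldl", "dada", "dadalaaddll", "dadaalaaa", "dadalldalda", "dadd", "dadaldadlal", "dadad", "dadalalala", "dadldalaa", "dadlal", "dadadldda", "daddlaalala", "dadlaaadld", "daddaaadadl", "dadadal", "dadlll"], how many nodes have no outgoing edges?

16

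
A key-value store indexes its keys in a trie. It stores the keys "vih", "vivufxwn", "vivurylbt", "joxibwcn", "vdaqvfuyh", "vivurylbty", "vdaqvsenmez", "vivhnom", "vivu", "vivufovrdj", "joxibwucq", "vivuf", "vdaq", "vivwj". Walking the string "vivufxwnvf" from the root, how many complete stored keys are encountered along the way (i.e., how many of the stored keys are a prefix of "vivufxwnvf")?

3

Check each prefix of "vivufxwnvf" against the stored set — each match is an end-marker on the path.
Prefixes of the query that are stored words: "vivu", "vivuf", "vivufxwn"
Count: 3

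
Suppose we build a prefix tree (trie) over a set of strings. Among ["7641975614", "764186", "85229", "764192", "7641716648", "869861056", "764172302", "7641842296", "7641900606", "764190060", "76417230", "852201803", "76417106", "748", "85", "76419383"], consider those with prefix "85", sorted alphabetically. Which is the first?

DFS of the "85" subtree visits, in order: "85", "852201803", "85229"
Position 1: 85

85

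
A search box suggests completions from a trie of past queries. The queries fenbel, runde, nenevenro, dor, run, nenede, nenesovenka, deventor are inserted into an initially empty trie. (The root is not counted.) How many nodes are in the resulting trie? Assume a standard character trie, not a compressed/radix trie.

Insert word by word; a character creates a node only if that edge doesn't already exist:
  "fenbel" → 6 new (f, e, n, b, e, l)
  "runde" → 5 new (r, u, n, d, e)
  "nenevenro" → 9 new (n, e, n, e, v, e, n, r, o)
  "dor" → 3 new (d, o, r)
  "run" → prefix "run" already present; 0 new (none)
  "nenede" → prefix "nene" already present; 2 new (d, e)
  "nenesovenka" → prefix "nene" already present; 7 new (s, o, v, e, n, k, a)
  "deventor" → prefix "d" already present; 7 new (e, v, e, n, t, o, r)
Total nodes = 6 + 5 + 9 + 3 + 0 + 2 + 7 + 7 = 39

39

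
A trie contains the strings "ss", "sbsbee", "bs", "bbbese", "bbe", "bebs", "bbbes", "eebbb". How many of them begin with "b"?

5

Traverse to the node for "b", then collect every word in that subtree.
Matches: "bbbes", "bbbese", "bbe", "bebs", "bs"
Count: 5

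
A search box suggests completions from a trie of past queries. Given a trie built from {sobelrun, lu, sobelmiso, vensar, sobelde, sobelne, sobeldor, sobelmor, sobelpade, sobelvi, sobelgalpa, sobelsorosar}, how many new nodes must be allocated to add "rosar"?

5

Nothing in the trie begins with "r"; the whole of "rosar" is new.
5 − 0 = 5 new nodes.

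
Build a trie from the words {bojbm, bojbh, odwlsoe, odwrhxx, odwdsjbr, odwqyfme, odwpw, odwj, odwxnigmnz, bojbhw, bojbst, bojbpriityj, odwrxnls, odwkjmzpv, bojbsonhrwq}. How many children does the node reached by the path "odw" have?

Walk "odw" from the root, arriving at one node.
Characters that immediately follow "odw" among the stored strings: {d, j, k, l, p, q, r, x}.
That node has 8 child edges.

8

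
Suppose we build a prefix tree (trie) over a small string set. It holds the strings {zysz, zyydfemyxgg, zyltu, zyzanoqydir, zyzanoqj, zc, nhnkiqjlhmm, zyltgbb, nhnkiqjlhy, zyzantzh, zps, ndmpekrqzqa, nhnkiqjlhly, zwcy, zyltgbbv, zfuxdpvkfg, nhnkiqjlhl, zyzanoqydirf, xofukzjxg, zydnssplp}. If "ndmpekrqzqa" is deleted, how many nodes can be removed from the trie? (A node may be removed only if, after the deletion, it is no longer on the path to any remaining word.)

10

A node on "ndmpekrqzqa"'s path can go only if nothing else ends at it or branches off below it.
The suffix "dmpekrqzqa" (10 nodes) is used only by "ndmpekrqzqa"; the node for "n" still has the child "h", so pruning stops there.
Nodes removed: 10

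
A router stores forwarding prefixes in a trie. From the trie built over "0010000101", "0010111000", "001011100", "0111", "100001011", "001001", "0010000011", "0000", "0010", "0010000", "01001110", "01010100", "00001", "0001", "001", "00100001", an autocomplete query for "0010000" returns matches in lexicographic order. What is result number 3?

00100001

Words with prefix "0010000", in lexicographic order: "0010000", "0010000011", "00100001", "0010000101"
Position 3: 00100001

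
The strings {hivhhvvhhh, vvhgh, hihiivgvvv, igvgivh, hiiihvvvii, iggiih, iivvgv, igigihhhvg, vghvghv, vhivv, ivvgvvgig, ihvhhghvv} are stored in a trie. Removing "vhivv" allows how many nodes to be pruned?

4

After clearing the end-marker at "vhivv", prune upward until reaching a node still needed by another word.
The suffix "hivv" (4 nodes) is used only by "vhivv"; the node for "v" still has the child "v", so pruning stops there.
Nodes removed: 4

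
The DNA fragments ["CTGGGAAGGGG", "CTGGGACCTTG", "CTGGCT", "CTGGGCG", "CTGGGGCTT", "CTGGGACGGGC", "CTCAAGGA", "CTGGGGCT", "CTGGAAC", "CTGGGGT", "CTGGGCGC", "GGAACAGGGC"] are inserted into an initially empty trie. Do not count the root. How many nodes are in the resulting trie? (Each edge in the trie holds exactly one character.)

49

Count nodes per top-level branch (shared prefixes stored once):
  'C'-branch (CTCAAGGA, CTGGAAC, CTGGCT, CTGGGAAGGGG, CTGGGACCTTG, CTGGGACGGGC, CTGGGCG, CTGGGCGC, CTGGGGCT, CTGGGGCTT, CTGGGGT): 39 nodes
  'G'-branch (GGAACAGGGC): 10 nodes
Sum: 49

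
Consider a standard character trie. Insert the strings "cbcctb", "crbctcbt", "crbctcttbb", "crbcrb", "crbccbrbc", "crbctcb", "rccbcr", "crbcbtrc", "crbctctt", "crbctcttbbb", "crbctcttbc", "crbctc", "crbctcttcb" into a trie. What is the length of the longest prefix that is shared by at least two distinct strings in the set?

Equivalently: take the maximum, over all pairs, of their longest common prefix length.
e.g. "crbctcttbb" and "crbctcttbbb" share the prefix "crbctcttbb" of length 10; no pair shares a longer one.
Longest shared-prefix length: 10

10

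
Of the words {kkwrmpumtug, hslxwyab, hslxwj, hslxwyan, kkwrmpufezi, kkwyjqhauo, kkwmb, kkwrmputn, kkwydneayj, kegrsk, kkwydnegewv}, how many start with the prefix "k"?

Filter for entries beginning with "k":
Matches: "kegrsk", "kkwmb", "kkwrmpufezi", "kkwrmpumtug", "kkwrmputn", "kkwydneayj", "kkwydnegewv", "kkwyjqhauo"
Count: 8

8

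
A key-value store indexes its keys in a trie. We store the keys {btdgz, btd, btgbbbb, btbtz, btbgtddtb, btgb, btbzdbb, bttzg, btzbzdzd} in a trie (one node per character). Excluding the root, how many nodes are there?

32

For each word, the new-node count is its length minus the longest prefix already in the trie:
  "btdgz" → 5 new (b, t, d, g, z)
  "btd" → prefix "btd" already present; 0 new (none)
  "btgbbbb" → prefix "bt" already present; 5 new (g, b, b, b, b)
  "btbtz" → prefix "bt" already present; 3 new (b, t, z)
  "btbgtddtb" → prefix "btb" already present; 6 new (g, t, d, d, t, b)
  "btgb" → prefix "btgb" already present; 0 new (none)
  "btbzdbb" → prefix "btb" already present; 4 new (z, d, b, b)
  "bttzg" → prefix "bt" already present; 3 new (t, z, g)
  "btzbzdzd" → prefix "bt" already present; 6 new (z, b, z, d, z, d)
Total nodes = 5 + 0 + 5 + 3 + 6 + 0 + 4 + 3 + 6 = 32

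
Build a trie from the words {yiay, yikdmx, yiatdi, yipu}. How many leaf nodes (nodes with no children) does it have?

4

Leaves are exactly the stored words that no other stored word extends.
Those words: "yiatdi", "yiay", "yikdmx", "yipu"
Leaf count: 4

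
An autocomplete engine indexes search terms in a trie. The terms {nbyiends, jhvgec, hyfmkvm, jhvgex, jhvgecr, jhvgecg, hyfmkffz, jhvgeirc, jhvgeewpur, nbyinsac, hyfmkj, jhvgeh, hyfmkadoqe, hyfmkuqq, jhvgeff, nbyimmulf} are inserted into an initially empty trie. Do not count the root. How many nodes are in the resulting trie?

56

Count nodes per top-level branch (shared prefixes stored once):
  'h'-branch (hyfmkadoqe, hyfmkffz, hyfmkj, hyfmkuqq, hyfmkvm): 19 nodes
  'j'-branch (jhvgec, jhvgecg, jhvgecr, jhvgeewpur, jhvgeff, jhvgeh, jhvgeirc, jhvgex): 20 nodes
  'n'-branch (nbyiends, nbyimmulf, nbyinsac): 17 nodes
Sum: 56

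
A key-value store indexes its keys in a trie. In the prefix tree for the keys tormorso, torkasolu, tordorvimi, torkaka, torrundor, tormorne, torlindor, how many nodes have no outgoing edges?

7

A leaf is a node with no children — equivalently, the end of a word that is not a proper prefix of any other stored word.
Those words: "tordorvimi", "torkaka", "torkasolu", "torlindor", "tormorne", "tormorso", "torrundor"
Leaf count: 7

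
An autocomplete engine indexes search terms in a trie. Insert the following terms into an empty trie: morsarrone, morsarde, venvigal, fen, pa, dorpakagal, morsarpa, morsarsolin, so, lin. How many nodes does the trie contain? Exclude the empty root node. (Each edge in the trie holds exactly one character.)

47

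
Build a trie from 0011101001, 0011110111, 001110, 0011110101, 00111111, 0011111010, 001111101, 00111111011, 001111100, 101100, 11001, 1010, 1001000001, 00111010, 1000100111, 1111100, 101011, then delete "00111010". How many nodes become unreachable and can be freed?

After clearing the end-marker at "00111010", prune upward until reaching a node still needed by another word.
Every node on "00111010" is still needed (e.g. by "0011101001"), so nothing is freed.
Nodes removed: 0

0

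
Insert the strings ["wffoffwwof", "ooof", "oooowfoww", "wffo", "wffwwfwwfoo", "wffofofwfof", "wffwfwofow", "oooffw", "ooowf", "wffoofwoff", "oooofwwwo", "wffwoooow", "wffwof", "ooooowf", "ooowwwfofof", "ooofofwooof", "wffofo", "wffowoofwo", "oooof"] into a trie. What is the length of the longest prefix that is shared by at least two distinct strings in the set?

6

Equivalently: take the maximum, over all pairs, of their longest common prefix length.
e.g. "wffofo" and "wffofofwfof" share the prefix "wffofo" of length 6; no pair shares a longer one.
Longest shared-prefix length: 6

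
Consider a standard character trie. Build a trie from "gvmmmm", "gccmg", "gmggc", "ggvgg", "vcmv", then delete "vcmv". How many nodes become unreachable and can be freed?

4

Walk "vcmv" from the leaf back toward the root, removing each node that no remaining word uses.
No other word shares any prefix with "vcmv", so all 4 of its nodes go.
Nodes removed: 4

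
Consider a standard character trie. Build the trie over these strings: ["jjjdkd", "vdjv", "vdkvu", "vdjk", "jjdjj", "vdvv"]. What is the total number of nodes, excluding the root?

For each word, the new-node count is its length minus the longest prefix already in the trie:
  "jjjdkd" → 6 new (j, j, j, d, k, d)
  "vdjv" → 4 new (v, d, j, v)
  "vdkvu" → prefix "vd" already present; 3 new (k, v, u)
  "vdjk" → prefix "vdj" already present; 1 new (k)
  "jjdjj" → prefix "jj" already present; 3 new (d, j, j)
  "vdvv" → prefix "vd" already present; 2 new (v, v)
Total nodes = 6 + 4 + 3 + 1 + 3 + 2 = 19

19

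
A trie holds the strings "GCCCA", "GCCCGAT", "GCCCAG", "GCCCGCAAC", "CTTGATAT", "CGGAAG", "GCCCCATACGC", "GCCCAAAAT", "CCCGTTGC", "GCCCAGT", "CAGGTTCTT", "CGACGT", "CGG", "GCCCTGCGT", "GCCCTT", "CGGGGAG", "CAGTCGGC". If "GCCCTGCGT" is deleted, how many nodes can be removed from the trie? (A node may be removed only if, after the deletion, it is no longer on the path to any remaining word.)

4

Walk "GCCCTGCGT" from the leaf back toward the root, removing each node that no remaining word uses.
The suffix "GCGT" (4 nodes) is used only by "GCCCTGCGT"; the node for "GCCCT" still has the child "T", so pruning stops there.
Nodes removed: 4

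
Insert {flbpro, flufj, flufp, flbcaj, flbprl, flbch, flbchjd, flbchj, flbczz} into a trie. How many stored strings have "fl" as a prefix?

9

Filter for entries beginning with "fl":
Words under "fl": flbcaj, flbch, flbchj, flbchjd, flbczz, flbprl, flbpro, flufj, flufp
Count: 9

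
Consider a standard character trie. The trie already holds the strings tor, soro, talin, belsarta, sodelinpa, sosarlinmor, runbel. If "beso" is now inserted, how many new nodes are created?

"be" is already a path in the trie; the remaining "so" must be added.
New nodes needed: |"beso"| − 2 = 4 − 2 = 2.

2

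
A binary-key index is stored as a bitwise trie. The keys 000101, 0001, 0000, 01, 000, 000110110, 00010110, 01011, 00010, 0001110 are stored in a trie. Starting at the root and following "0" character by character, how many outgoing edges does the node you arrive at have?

2

Follow the path "0" to its node, then look at its outgoing edges.
Characters that immediately follow "0" among the stored strings: {0, 1}.
That node has 2 child edges.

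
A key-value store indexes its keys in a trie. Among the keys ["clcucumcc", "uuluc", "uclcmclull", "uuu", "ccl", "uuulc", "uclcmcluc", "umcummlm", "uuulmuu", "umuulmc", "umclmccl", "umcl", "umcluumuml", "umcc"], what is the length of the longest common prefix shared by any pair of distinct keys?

8

The deepest shared node is where two words last agree before diverging.
e.g. "uclcmcluc" and "uclcmclull" share the prefix "uclcmclu" of length 8; no pair shares a longer one.
Longest shared-prefix length: 8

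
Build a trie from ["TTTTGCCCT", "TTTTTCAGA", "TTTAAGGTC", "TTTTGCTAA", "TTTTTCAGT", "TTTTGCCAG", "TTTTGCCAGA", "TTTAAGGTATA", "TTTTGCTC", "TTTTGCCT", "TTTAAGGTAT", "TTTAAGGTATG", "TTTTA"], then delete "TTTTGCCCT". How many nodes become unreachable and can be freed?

2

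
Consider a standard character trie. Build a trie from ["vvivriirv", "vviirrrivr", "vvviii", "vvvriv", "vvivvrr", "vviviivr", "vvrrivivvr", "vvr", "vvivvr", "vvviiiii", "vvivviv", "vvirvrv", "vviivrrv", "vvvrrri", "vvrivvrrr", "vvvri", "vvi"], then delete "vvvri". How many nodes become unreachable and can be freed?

0

After clearing the end-marker at "vvvri", prune upward until reaching a node still needed by another word.
Every node on "vvvri" is still needed (e.g. by "vvvriv"), so nothing is freed.
Nodes removed: 0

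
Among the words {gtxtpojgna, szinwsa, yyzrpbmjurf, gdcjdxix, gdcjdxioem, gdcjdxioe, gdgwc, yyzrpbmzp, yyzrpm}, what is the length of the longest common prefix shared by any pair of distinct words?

Look for the deepest trie node that still has at least two words in its subtree.
"gdcjdxioe" and "gdcjdxioem" agree on "gdcjdxioe" (9 characters) before diverging; nothing deeper is shared.
Longest shared-prefix length: 9

9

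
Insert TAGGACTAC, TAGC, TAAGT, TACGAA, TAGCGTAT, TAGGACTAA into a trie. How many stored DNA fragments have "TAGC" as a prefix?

Filter for entries beginning with "TAGC":
Matches: "TAGC", "TAGCGTAT"
Count: 2

2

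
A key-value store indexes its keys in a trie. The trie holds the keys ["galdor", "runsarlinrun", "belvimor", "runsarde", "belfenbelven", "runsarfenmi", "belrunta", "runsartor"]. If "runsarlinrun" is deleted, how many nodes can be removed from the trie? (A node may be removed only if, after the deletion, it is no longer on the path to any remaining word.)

A node on "runsarlinrun"'s path can go only if nothing else ends at it or branches off below it.
The suffix "linrun" (6 nodes) is used only by "runsarlinrun"; the node for "runsar" still has the child "d", so pruning stops there.
Nodes removed: 6

6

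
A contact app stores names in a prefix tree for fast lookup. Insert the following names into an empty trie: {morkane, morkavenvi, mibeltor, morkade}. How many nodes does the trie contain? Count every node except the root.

21

For each word, the new-node count is its length minus the longest prefix already in the trie:
  "morkane" → 7 new (m, o, r, k, a, n, e)
  "morkavenvi" → prefix "morka" already present; 5 new (v, e, n, v, i)
  "mibeltor" → prefix "m" already present; 7 new (i, b, e, l, t, o, r)
  "morkade" → prefix "morka" already present; 2 new (d, e)
Total nodes = 7 + 5 + 7 + 2 = 21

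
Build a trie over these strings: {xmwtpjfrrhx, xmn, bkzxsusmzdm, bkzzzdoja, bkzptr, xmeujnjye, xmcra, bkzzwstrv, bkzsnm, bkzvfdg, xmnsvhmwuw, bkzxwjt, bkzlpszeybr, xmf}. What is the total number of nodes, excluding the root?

Insert word by word; a character creates a node only if that edge doesn't already exist:
  "xmwtpjfrrhx" → 11 new (x, m, w, t, p, j, f, r, r, h, x)
  "xmn" → prefix "xm" already present; 1 new (n)
  "bkzxsusmzdm" → 11 new (b, k, z, x, s, u, s, m, z, d, m)
  "bkzzzdoja" → prefix "bkz" already present; 6 new (z, z, d, o, j, a)
  "bkzptr" → prefix "bkz" already present; 3 new (p, t, r)
  "xmeujnjye" → prefix "xm" already present; 7 new (e, u, j, n, j, y, e)
  "xmcra" → prefix "xm" already present; 3 new (c, r, a)
  "bkzzwstrv" → prefix "bkzz" already present; 5 new (w, s, t, r, v)
  "bkzsnm" → prefix "bkz" already present; 3 new (s, n, m)
  "bkzvfdg" → prefix "bkz" already present; 4 new (v, f, d, g)
  "xmnsvhmwuw" → prefix "xmn" already present; 7 new (s, v, h, m, w, u, w)
  "bkzxwjt" → prefix "bkzx" already present; 3 new (w, j, t)
  "bkzlpszeybr" → prefix "bkz" already present; 8 new (l, p, s, z, e, y, b, r)
  "xmf" → prefix "xm" already present; 1 new (f)
Total nodes = 11 + 1 + 11 + 6 + 3 + 7 + 3 + 5 + 3 + 4 + 7 + 3 + 8 + 1 = 73

73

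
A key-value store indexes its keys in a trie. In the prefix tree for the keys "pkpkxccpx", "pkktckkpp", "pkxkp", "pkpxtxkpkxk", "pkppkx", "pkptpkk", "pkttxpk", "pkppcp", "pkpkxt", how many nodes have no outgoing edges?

9

A leaf is a node with no children — equivalently, the end of a word that is not a proper prefix of any other stored word.
Those words: "pkktckkpp", "pkpkxccpx", "pkpkxt", "pkppcp", "pkppkx", "pkptpkk", "pkpxtxkpkxk", "pkttxpk", "pkxkp"
Leaf count: 9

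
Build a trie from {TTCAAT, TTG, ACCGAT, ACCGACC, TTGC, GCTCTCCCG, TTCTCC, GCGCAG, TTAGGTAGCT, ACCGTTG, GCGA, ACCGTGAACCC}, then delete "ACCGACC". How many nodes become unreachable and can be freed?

A node on "ACCGACC"'s path can go only if nothing else ends at it or branches off below it.
The suffix "CC" (2 nodes) is used only by "ACCGACC"; the node for "ACCGA" still has the child "T", so pruning stops there.
Nodes removed: 2

2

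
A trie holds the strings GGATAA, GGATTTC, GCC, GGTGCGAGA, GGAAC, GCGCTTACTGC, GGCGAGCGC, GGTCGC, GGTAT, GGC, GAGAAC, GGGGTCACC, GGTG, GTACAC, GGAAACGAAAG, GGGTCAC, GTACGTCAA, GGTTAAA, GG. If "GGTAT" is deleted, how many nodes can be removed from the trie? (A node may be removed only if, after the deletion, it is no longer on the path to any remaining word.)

After clearing the end-marker at "GGTAT", prune upward until reaching a node still needed by another word.
The suffix "AT" (2 nodes) is used only by "GGTAT"; the node for "GGT" still has the child "G", so pruning stops there.
Nodes removed: 2

2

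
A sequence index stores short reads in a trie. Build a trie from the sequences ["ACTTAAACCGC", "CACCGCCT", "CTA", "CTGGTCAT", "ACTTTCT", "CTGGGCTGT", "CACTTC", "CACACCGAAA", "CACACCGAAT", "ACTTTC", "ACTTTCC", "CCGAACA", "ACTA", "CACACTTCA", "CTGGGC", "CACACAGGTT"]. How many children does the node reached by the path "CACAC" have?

Follow the path "CACAC" to its node, then look at its outgoing edges.
Characters that immediately follow "CACAC" among the stored strings: {A, C, T}.
That node has 3 child edges.

3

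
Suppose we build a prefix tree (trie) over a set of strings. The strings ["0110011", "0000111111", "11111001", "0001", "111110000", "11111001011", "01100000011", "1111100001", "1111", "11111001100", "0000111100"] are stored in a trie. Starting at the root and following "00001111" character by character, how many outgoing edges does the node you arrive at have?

Follow the path "00001111" to its node, then look at its outgoing edges.
Distinct next characters after "00001111": 0, 1.
That node has 2 child edges.

2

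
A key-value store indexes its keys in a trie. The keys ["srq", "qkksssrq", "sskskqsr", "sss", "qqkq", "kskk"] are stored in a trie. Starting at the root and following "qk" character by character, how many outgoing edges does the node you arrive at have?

1

Follow the path "qk" to its node, then look at its outgoing edges.
Distinct next characters after "qk": k.
That node has 1 child edge.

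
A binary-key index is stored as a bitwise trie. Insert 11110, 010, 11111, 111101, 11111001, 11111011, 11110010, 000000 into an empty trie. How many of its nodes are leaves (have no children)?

Leaves are exactly the stored words that no other stored word extends.
Those words: "000000", "010", "11110010", "111101", "11111001", "11111011"
Leaf count: 6

6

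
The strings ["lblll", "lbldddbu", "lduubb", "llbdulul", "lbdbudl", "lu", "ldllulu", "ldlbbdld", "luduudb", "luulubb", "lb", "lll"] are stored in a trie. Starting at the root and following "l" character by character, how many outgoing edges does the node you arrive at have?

4

Walk "l" from the root, arriving at one node.
Characters that immediately follow "l" among the stored strings: {b, d, l, u}.
That node has 4 child edges.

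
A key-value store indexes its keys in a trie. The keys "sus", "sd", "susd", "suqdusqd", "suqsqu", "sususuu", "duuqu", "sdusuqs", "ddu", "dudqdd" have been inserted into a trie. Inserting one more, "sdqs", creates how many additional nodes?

The longest prefix of "sdqs" already in the trie is "sd" (length 2).
Each of the 2 remaining characters creates one node.

2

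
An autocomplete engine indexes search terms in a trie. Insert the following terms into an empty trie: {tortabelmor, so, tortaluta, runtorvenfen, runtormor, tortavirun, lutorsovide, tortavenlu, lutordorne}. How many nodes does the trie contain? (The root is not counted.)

57

Count nodes per top-level branch (shared prefixes stored once):
  'l'-branch (lutordorne, lutorsovide): 16 nodes
  'r'-branch (runtormor, runtorvenfen): 15 nodes
  's'-branch (so): 2 nodes
  't'-branch (tortabelmor, tortaluta, tortavenlu, tortavirun): 24 nodes
Sum: 57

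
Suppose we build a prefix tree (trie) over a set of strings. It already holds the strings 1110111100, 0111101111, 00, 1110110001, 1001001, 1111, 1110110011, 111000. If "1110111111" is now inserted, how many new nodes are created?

2

Walking "1110111111" from the root, the first 8 characters ("11101111") follow existing edges; "1" is the first miss.
So 10 − 8 = 2 new nodes.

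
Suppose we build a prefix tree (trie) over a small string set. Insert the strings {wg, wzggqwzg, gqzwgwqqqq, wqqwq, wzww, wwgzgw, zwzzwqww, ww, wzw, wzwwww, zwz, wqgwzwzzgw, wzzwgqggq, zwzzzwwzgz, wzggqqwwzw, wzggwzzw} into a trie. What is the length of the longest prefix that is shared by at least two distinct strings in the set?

The deepest shared node is where two words last agree before diverging.
"wzggqqwwzw" and "wzggqwzg" agree on "wzggq" (5 characters) before diverging; nothing deeper is shared.
Longest shared-prefix length: 5

5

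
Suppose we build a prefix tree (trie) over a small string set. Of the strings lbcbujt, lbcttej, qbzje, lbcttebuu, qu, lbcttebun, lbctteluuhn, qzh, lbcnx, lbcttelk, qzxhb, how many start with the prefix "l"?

7

Walk to "l"; the words in its subtree are exactly those with that prefix.
Matches: "lbcbujt", "lbcnx", "lbcttebun", "lbcttebuu", "lbcttej", "lbcttelk", "lbctteluuhn"
Count: 7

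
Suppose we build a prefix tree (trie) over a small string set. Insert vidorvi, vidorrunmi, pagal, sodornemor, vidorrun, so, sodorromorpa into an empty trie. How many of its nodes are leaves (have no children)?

Leaves are exactly the stored words that no other stored word extends.
Those words: "pagal", "sodornemor", "sodorromorpa", "vidorrunmi", "vidorvi"
Leaf count: 5

5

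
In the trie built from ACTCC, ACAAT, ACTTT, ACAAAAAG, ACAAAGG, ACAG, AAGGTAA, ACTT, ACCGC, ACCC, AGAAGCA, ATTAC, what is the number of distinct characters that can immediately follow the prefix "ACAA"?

2

Follow the path "ACAA" to its node, then look at its outgoing edges.
Distinct next characters after "ACAA": A, T.
That node has 2 child edges.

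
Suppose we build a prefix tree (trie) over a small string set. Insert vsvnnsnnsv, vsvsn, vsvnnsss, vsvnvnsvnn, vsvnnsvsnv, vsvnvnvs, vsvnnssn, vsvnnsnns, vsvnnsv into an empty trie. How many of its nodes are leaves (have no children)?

7

A leaf is a node with no children — equivalently, the end of a word that is not a proper prefix of any other stored word.
Those words: "vsvnnsnnsv", "vsvnnssn", "vsvnnsss", "vsvnnsvsnv", "vsvnvnsvnn", "vsvnvnvs", "vsvsn"
Leaf count: 7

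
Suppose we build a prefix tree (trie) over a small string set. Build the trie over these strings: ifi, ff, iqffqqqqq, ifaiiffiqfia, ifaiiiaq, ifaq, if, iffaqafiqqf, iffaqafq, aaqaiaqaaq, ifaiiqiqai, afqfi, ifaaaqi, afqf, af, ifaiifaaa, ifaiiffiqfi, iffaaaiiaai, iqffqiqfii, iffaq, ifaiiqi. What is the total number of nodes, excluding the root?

75

Count nodes per top-level branch (shared prefixes stored once):
  'a'-branch (aaqaiaqaaq, af, afqf, afqfi): 14 nodes
  'f'-branch (ff): 2 nodes
  'i'-branch (if, ifaaaqi, ifaiifaaa, ifaiiffiqfi, ifaiiffiqfia, ifaiiiaq, ifaiiqi, ifaiiqiqai, ifaq, iffaaaiiaai, iffaq, iffaqafiqqf, iffaqafq, ifi, iqffqiqfii, iqffqqqqq): 59 nodes
Sum: 75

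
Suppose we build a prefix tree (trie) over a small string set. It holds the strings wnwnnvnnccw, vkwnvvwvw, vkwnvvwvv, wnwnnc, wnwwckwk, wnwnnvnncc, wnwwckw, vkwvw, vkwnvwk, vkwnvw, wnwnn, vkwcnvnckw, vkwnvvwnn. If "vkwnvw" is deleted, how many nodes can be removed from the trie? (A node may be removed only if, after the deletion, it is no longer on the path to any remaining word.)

0

A node on "vkwnvw"'s path can go only if nothing else ends at it or branches off below it.
Every node on "vkwnvw" is still needed (e.g. by "vkwnvwk"), so nothing is freed.
Nodes removed: 0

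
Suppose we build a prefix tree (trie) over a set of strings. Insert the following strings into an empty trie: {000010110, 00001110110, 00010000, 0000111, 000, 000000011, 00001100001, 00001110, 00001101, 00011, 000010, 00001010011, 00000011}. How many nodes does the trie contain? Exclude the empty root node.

38

Trie structure (* marks end of a word):
(root)
└─ 0
   └─ 0
      └─ 0 *
         ├─ 0
         │  ├─ 0
         │  │  └─ 0
         │  │     ├─ 0
         │  │     │  └─ 1
         │  │     │     └─ 1 *
         │  │     └─ 1
         │  │        └─ 1 *
         │  └─ 1
         │     ├─ 0 *
         │     │  └─ 1
         │     │     ├─ 0
         │     │     │  └─ 0
         │     │     │     └─ 1
         │     │     │        └─ 1 *
         │     │     └─ 1
         │     │        └─ 0 *
         │     └─ 1
         │        ├─ 0
         │        │  ├─ 0
         │        │  │  └─ 0
         │        │  │     └─ 0
         │        │  │        └─ 1 *
         │        │  └─ 1 *
         │        └─ 1 *
         │           └─ 0 *
         │              └─ 1
         │                 └─ 1
         │                    └─ 0 *
         └─ 1
            ├─ 0
            │  └─ 0
            │     └─ 0
            │        └─ 0 *
            └─ 1 *
Counting every labelled node above: 38.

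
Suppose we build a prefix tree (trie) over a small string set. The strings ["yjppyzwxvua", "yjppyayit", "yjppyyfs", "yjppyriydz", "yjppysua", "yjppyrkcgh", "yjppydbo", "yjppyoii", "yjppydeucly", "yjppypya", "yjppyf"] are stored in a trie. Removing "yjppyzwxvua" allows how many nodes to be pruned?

After clearing the end-marker at "yjppyzwxvua", prune upward until reaching a node still needed by another word.
The suffix "zwxvua" (6 nodes) is used only by "yjppyzwxvua"; the node for "yjppy" still has the child "a", so pruning stops there.
Nodes removed: 6

6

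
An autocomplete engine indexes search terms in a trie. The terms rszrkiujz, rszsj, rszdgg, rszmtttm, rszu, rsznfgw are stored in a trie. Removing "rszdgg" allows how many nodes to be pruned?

3

Walk "rszdgg" from the leaf back toward the root, removing each node that no remaining word uses.
The suffix "dgg" (3 nodes) is used only by "rszdgg"; the node for "rsz" still has the child "r", so pruning stops there.
Nodes removed: 3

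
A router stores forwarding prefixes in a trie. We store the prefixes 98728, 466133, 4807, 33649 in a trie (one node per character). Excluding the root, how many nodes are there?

Trie structure (* marks end of a word):
(root)
├─ 3
│  └─ 3
│     └─ 6
│        └─ 4
│           └─ 9 *
├─ 4
│  ├─ 6
│  │  └─ 6
│  │     └─ 1
│  │        └─ 3
│  │           └─ 3 *
│  └─ 8
│     └─ 0
│        └─ 7 *
└─ 9
   └─ 8
      └─ 7
         └─ 2
            └─ 8 *
Counting every labelled node above: 19.

19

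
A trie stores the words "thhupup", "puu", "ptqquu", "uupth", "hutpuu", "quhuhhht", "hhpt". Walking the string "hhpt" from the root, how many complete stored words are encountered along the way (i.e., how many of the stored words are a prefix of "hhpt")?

Check each prefix of "hhpt" against the stored set — each match is an end-marker on the path.
Prefixes of the query that are stored words: "hhpt"
Count: 1

1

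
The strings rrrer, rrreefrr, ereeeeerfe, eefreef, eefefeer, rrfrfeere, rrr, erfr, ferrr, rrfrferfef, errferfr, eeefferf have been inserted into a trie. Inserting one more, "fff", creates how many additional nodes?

"f" is already a path in the trie; the remaining "ff" must be added.
So 3 − 1 = 2 new nodes.

2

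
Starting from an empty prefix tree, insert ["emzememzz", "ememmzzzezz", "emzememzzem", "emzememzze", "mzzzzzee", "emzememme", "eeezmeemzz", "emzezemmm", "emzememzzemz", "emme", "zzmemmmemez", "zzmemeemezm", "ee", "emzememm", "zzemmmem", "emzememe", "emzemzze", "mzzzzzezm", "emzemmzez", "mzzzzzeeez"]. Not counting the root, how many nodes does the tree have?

82

For each word, the new-node count is its length minus the longest prefix already in the trie:
  "emzememzz" → 9 new (e, m, z, e, m, e, m, z, z)
  "ememmzzzezz" → prefix "em" already present; 9 new (e, m, m, z, z, z, e, z, z)
  "emzememzzem" → prefix "emzememzz" already present; 2 new (e, m)
  "emzememzze" → prefix "emzememzze" already present; 0 new (none)
  "mzzzzzee" → 8 new (m, z, z, z, z, z, e, e)
  "emzememme" → prefix "emzemem" already present; 2 new (m, e)
  "eeezmeemzz" → prefix "e" already present; 9 new (e, e, z, m, e, e, m, z, z)
  "emzezemmm" → prefix "emze" already present; 5 new (z, e, m, m, m)
  "emzememzzemz" → prefix "emzememzzem" already present; 1 new (z)
  "emme" → prefix "em" already present; 2 new (m, e)
  "zzmemmmemez" → 11 new (z, z, m, e, m, m, m, e, m, e, z)
  "zzmemeemezm" → prefix "zzmem" already present; 6 new (e, e, m, e, z, m)
  "ee" → prefix "ee" already present; 0 new (none)
  "emzememm" → prefix "emzememm" already present; 0 new (none)
  "zzemmmem" → prefix "zz" already present; 6 new (e, m, m, m, e, m)
  "emzememe" → prefix "emzemem" already present; 1 new (e)
  "emzemzze" → prefix "emzem" already present; 3 new (z, z, e)
  "mzzzzzezm" → prefix "mzzzzze" already present; 2 new (z, m)
  "emzemmzez" → prefix "emzem" already present; 4 new (m, z, e, z)
  "mzzzzzeeez" → prefix "mzzzzzee" already present; 2 new (e, z)
Total nodes = 9 + 9 + 2 + 0 + 8 + 2 + 9 + 5 + 1 + 2 + 11 + 6 + 0 + 0 + 6 + 1 + 3 + 2 + 4 + 2 = 82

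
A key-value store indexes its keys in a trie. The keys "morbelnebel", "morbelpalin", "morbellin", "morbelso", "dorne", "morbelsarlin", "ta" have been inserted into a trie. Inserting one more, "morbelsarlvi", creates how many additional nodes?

2

Walking "morbelsarlvi" from the root, the first 10 characters ("morbelsarl") follow existing edges; "v" is the first miss.
New nodes needed: |"morbelsarlvi"| − 10 = 12 − 10 = 2.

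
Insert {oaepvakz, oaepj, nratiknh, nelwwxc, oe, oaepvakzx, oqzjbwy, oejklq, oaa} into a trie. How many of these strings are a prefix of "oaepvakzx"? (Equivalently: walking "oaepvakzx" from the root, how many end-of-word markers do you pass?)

2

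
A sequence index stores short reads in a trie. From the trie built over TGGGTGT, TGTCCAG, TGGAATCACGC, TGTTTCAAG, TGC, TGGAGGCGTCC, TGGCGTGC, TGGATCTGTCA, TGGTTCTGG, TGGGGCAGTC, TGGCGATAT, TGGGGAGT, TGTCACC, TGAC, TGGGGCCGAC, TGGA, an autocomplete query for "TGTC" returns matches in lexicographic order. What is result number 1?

DFS of the "TGTC" subtree visits, in order: "TGTCACC", "TGTCCAG"
The 1st is TGTCACC.

TGTCACC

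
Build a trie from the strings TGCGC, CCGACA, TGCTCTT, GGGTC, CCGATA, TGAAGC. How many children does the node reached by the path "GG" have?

1

Follow the path "GG" to its node, then look at its outgoing edges.
Distinct next characters after "GG": G.
That node has 1 child edge.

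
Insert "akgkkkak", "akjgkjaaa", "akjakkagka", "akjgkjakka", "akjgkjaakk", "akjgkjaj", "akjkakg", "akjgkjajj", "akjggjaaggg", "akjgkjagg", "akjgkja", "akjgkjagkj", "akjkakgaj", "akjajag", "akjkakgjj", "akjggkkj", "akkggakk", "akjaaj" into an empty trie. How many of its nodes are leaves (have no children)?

15

A leaf is a node with no children — equivalently, the end of a word that is not a proper prefix of any other stored word.
Those words: "akgkkkak", "akjaaj", "akjajag", "akjakkagka", "akjggjaaggg", "akjggkkj", "akjgkjaaa", "akjgkjaakk", "akjgkjagg", "akjgkjagkj", "akjgkjajj", "akjgkjakka", "akjkakgaj", "akjkakgjj", "akkggakk"
Leaf count: 15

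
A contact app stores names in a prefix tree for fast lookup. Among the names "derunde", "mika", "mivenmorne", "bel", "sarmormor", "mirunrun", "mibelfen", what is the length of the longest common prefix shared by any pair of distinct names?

Equivalently: take the maximum, over all pairs, of their longest common prefix length.
"mibelfen" and "mika" agree on "mi" (2 characters) before diverging; nothing deeper is shared.
Longest shared-prefix length: 2

2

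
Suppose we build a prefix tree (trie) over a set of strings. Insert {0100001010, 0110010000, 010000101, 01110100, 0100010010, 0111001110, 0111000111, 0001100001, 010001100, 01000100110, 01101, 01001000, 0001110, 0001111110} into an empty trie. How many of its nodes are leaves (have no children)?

13

A leaf is a node with no children — equivalently, the end of a word that is not a proper prefix of any other stored word.
Those words: "0001100001", "0001110", "0001111110", "0100001010", "0100010010", "01000100110", "010001100", "01001000", "0110010000", "01101", "0111000111", "0111001110", "01110100"
Leaf count: 13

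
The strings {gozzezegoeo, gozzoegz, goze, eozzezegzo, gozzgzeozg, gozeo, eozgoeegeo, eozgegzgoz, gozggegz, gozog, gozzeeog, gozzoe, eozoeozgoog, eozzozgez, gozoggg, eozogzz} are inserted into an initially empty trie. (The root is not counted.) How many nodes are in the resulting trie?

74

Count nodes per top-level branch (shared prefixes stored once):
  'e'-branch (eozgegzgoz, eozgoeegeo, eozoeozgoog, eozogzz, eozzezegzo, eozzozgez): 39 nodes
  'g'-branch (goze, gozeo, gozggegz, gozog, gozoggg, gozzeeog, gozzezegoeo, gozzgzeozg, gozzoe, gozzoegz): 35 nodes
Sum: 74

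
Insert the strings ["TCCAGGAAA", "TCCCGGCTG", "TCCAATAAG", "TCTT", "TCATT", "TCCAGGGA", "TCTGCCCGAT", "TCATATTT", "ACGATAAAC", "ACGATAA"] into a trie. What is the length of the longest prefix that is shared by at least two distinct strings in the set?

7

Equivalently: take the maximum, over all pairs, of their longest common prefix length.
"ACGATAA" and "ACGATAAAC" agree on "ACGATAA" (7 characters) before diverging; nothing deeper is shared.
Longest shared-prefix length: 7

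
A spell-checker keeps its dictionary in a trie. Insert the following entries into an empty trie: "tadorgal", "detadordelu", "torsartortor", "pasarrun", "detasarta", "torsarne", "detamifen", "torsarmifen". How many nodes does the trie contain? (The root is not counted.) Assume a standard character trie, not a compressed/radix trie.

55

Count nodes per top-level branch (shared prefixes stored once):
  'd'-branch (detadordelu, detamifen, detasarta): 21 nodes
  'p'-branch (pasarrun): 8 nodes
  't'-branch (tadorgal, torsarmifen, torsarne, torsartortor): 26 nodes
Sum: 55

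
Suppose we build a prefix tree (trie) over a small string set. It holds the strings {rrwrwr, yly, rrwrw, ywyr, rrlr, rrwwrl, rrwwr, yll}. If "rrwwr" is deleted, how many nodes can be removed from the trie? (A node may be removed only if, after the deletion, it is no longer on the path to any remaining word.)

Walk "rrwwr" from the leaf back toward the root, removing each node that no remaining word uses.
Every node on "rrwwr" is still needed (e.g. by "rrwwrl"), so nothing is freed.
Nodes removed: 0

0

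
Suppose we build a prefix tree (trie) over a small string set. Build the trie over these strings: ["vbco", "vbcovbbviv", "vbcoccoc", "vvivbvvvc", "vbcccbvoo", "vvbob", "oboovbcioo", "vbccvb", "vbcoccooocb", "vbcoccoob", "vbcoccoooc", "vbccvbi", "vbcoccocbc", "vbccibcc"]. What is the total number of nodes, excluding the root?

For each word, the new-node count is its length minus the longest prefix already in the trie:
  "vbco" → 4 new (v, b, c, o)
  "vbcovbbviv" → prefix "vbco" already present; 6 new (v, b, b, v, i, v)
  "vbcoccoc" → prefix "vbco" already present; 4 new (c, c, o, c)
  "vvivbvvvc" → prefix "v" already present; 8 new (v, i, v, b, v, v, v, c)
  "vbcccbvoo" → prefix "vbc" already present; 6 new (c, c, b, v, o, o)
  "vvbob" → prefix "vv" already present; 3 new (b, o, b)
  "oboovbcioo" → 10 new (o, b, o, o, v, b, c, i, o, o)
  "vbccvb" → prefix "vbcc" already present; 2 new (v, b)
  "vbcoccooocb" → prefix "vbcocco" already present; 4 new (o, o, c, b)
  "vbcoccoob" → prefix "vbcoccoo" already present; 1 new (b)
  "vbcoccoooc" → prefix "vbcoccoooc" already present; 0 new (none)
  "vbccvbi" → prefix "vbccvb" already present; 1 new (i)
  "vbcoccocbc" → prefix "vbcoccoc" already present; 2 new (b, c)
  "vbccibcc" → prefix "vbcc" already present; 4 new (i, b, c, c)
Total nodes = 4 + 6 + 4 + 8 + 6 + 3 + 10 + 2 + 4 + 1 + 0 + 1 + 2 + 4 = 55

55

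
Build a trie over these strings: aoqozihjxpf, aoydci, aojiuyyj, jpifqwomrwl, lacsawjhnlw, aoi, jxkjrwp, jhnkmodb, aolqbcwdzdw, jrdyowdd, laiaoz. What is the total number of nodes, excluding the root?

77

Insert word by word; a character creates a node only if that edge doesn't already exist:
  "aoqozihjxpf" → 11 new (a, o, q, o, z, i, h, j, x, p, f)
  "aoydci" → prefix "ao" already present; 4 new (y, d, c, i)
  "aojiuyyj" → prefix "ao" already present; 6 new (j, i, u, y, y, j)
  "jpifqwomrwl" → 11 new (j, p, i, f, q, w, o, m, r, w, l)
  "lacsawjhnlw" → 11 new (l, a, c, s, a, w, j, h, n, l, w)
  "aoi" → prefix "ao" already present; 1 new (i)
  "jxkjrwp" → prefix "j" already present; 6 new (x, k, j, r, w, p)
  "jhnkmodb" → prefix "j" already present; 7 new (h, n, k, m, o, d, b)
  "aolqbcwdzdw" → prefix "ao" already present; 9 new (l, q, b, c, w, d, z, d, w)
  "jrdyowdd" → prefix "j" already present; 7 new (r, d, y, o, w, d, d)
  "laiaoz" → prefix "la" already present; 4 new (i, a, o, z)
Total nodes = 11 + 4 + 6 + 11 + 11 + 1 + 6 + 7 + 9 + 7 + 4 = 77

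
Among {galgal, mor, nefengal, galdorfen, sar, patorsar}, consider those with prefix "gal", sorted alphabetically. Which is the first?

galdorfen

DFS of the "gal" subtree visits, in order: "galdorfen", "galgal"
Position 1: galdorfen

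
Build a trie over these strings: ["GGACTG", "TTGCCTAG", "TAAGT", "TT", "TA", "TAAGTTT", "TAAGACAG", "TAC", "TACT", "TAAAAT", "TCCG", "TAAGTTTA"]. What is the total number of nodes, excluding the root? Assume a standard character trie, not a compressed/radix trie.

Trie structure (* marks end of a word):
(root)
├─ G
│  └─ G
│     └─ A
│        └─ C
│           └─ T
│              └─ G *
└─ T
   ├─ A *
   │  ├─ A
   │  │  ├─ A
   │  │  │  └─ A
   │  │  │     └─ T *
   │  │  └─ G
   │  │     ├─ A
   │  │     │  └─ C
   │  │     │     └─ A
   │  │     │        └─ G *
   │  │     └─ T *
   │  │        └─ T
   │  │           └─ T *
   │  │              └─ A *
   │  └─ C *
   │     └─ T *
   ├─ C
   │  └─ C
   │     └─ G *
   └─ T *
      └─ G
         └─ C
            └─ C
               └─ T
                  └─ A
                     └─ G *
Counting every labelled node above: 33.

33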